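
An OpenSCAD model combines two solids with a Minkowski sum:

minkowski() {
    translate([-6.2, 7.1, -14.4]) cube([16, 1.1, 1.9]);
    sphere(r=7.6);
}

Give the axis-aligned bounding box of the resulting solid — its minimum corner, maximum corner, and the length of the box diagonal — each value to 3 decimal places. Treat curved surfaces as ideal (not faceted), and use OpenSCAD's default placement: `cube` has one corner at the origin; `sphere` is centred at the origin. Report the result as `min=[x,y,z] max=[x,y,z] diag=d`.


min=[-13.800,-0.500,-22.000] max=[17.400,15.800,-4.900] diag=39.135

A = translate([-6.2, 7.1, -14.4]) cube([16, 1.1, 1.9]) → bbox [-6.2,7.1,-14.4] .. [9.8,8.2,-12.5]
B = sphere(r=7.6) → bbox [-7.6,-7.6,-7.6] .. [7.6,7.6,7.6]
lo = A.lo+B.lo = [-6.2-7.6, 7.1-7.6, -14.4-7.6] = [-13.800,-0.500,-22.000]
hi = A.hi+B.hi = [9.8+7.6, 8.2+7.6, -12.5+7.6] = [17.400,15.800,-4.900]
diag = √(31.2²+16.3²+17.1²) = √1531.54 = 39.135


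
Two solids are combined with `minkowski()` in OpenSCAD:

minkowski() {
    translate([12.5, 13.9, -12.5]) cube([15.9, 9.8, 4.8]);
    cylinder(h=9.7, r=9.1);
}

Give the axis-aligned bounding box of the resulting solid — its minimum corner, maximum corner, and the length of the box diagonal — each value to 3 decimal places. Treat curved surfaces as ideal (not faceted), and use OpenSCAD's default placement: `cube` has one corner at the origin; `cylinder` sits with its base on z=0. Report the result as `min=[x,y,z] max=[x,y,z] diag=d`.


min=[3.400,4.800,-12.500] max=[37.500,32.800,2.000] diag=46.444

A = translate([12.5, 13.9, -12.5]) cube([15.9, 9.8, 4.8]) → bbox [12.5,13.9,-12.5] .. [28.4,23.7,-7.7]
B = cylinder(h=9.7, r=9.1) → bbox [-9.1,-9.1,0] .. [9.1,9.1,9.7]
lo = A.lo+B.lo = [12.5-9.1, 13.9-9.1, -12.5+0] = [3.400,4.800,-12.500]
hi = A.hi+B.hi = [28.4+9.1, 23.7+9.1, -7.7+9.7] = [37.500,32.800,2.000]
diag = √(34.1²+28²+14.5²) = √2157.06 = 46.444


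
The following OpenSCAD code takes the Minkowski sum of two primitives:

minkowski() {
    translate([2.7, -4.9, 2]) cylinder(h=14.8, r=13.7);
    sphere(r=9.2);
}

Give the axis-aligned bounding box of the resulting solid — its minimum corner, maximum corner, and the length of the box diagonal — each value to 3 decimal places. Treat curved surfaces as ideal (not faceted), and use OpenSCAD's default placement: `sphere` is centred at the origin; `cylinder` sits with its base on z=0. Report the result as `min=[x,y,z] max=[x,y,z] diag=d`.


A = translate([2.7, -4.9, 2]) cylinder(h=14.8, r=13.7) → bbox [-11,-18.6,2] .. [16.4,8.8,16.8]
B = sphere(r=9.2) → bbox [-9.2,-9.2,-9.2] .. [9.2,9.2,9.2]
lo = A.lo+B.lo = [-11-9.2, -18.6-9.2, 2-9.2] = [-20.200,-27.800,-7.200]
hi = A.hi+B.hi = [16.4+9.2, 8.8+9.2, 16.8+9.2] = [25.600,18.000,26.000]
diag = √(45.8²+45.8²+33.2²) = √5297.52 = 72.784

min=[-20.200,-27.800,-7.200] max=[25.600,18.000,26.000] diag=72.784


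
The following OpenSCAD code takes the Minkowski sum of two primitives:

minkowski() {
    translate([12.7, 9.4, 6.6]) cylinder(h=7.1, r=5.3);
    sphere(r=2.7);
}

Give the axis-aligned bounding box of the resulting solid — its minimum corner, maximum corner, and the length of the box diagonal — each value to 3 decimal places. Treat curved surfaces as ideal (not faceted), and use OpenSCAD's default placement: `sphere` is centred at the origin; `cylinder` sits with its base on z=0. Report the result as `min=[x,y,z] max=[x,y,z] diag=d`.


min=[4.700,1.400,3.900] max=[20.700,17.400,16.400] diag=25.851

A = translate([12.7, 9.4, 6.6]) cylinder(h=7.1, r=5.3) → bbox [7.4,4.1,6.6] .. [18,14.7,13.7]
B = sphere(r=2.7) → bbox [-2.7,-2.7,-2.7] .. [2.7,2.7,2.7]
lo = A.lo+B.lo = [7.4-2.7, 4.1-2.7, 6.6-2.7] = [4.700,1.400,3.900]
hi = A.hi+B.hi = [18+2.7, 14.7+2.7, 13.7+2.7] = [20.700,17.400,16.400]
diag = √(16²+16²+12.5²) = √668.25 = 25.851


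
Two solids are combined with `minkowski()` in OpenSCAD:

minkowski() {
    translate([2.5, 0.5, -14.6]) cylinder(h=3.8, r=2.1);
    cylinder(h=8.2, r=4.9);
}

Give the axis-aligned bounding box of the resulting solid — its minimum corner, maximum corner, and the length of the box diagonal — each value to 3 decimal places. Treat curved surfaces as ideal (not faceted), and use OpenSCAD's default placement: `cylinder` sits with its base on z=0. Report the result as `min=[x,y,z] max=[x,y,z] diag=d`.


min=[-4.500,-6.500,-14.600] max=[9.500,7.500,-2.600] diag=23.152

A = translate([2.5, 0.5, -14.6]) cylinder(h=3.8, r=2.1) → bbox [0.4,-1.6,-14.6] .. [4.6,2.6,-10.8]
B = cylinder(h=8.2, r=4.9) → bbox [-4.9,-4.9,0] .. [4.9,4.9,8.2]
lo = A.lo+B.lo = [0.4-4.9, -1.6-4.9, -14.6+0] = [-4.500,-6.500,-14.600]
hi = A.hi+B.hi = [4.6+4.9, 2.6+4.9, -10.8+8.2] = [9.500,7.500,-2.600]
diag = √(14²+14²+12²) = √536 = 23.152


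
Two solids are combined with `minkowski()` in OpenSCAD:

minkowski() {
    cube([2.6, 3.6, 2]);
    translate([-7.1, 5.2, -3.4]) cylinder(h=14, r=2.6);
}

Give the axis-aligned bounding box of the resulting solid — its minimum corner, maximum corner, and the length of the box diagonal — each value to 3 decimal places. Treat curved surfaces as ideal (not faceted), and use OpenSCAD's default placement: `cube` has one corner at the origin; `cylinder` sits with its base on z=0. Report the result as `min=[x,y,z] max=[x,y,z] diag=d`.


A = translate([-7.1, 5.2, -3.4]) cylinder(h=14, r=2.6) → bbox [-9.7,2.6,-3.4] .. [-4.5,7.8,10.6]
B = cube([2.6, 3.6, 2]) → bbox [0,0,0] .. [2.6,3.6,2]
lo = A.lo+B.lo = [-9.7+0, 2.6+0, -3.4+0] = [-9.700,2.600,-3.400]
hi = A.hi+B.hi = [-4.5+2.6, 7.8+3.6, 10.6+2] = [-1.900,11.400,12.600]
diag = √(7.8²+8.8²+16²) = √394.28 = 19.856

min=[-9.700,2.600,-3.400] max=[-1.900,11.400,12.600] diag=19.856


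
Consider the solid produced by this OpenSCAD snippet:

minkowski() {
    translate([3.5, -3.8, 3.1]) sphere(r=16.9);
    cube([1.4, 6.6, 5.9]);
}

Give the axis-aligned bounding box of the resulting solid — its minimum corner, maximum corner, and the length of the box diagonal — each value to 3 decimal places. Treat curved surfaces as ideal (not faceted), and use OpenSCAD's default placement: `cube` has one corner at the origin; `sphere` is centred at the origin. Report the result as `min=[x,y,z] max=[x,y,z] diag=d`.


A = translate([3.5, -3.8, 3.1]) sphere(r=16.9) → bbox [-13.4,-20.7,-13.8] .. [20.4,13.1,20]
B = cube([1.4, 6.6, 5.9]) → bbox [0,0,0] .. [1.4,6.6,5.9]
lo = A.lo+B.lo = [-13.4+0, -20.7+0, -13.8+0] = [-13.400,-20.700,-13.800]
hi = A.hi+B.hi = [20.4+1.4, 13.1+6.6, 20+5.9] = [21.800,19.700,25.900]
diag = √(35.2²+40.4²+39.7²) = √4447.29 = 66.688

min=[-13.400,-20.700,-13.800] max=[21.800,19.700,25.900] diag=66.688


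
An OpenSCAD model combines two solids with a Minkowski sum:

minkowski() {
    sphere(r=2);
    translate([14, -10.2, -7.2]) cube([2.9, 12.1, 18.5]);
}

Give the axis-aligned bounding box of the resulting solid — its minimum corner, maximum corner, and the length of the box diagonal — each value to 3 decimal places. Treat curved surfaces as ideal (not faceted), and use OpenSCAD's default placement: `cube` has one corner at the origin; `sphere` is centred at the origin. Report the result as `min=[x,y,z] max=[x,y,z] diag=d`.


min=[12.000,-12.200,-9.200] max=[18.900,3.900,13.300] diag=28.514

A = translate([14, -10.2, -7.2]) cube([2.9, 12.1, 18.5]) → bbox [14,-10.2,-7.2] .. [16.9,1.9,11.3]
B = sphere(r=2) → bbox [-2,-2,-2] .. [2,2,2]
lo = A.lo+B.lo = [14-2, -10.2-2, -7.2-2] = [12.000,-12.200,-9.200]
hi = A.hi+B.hi = [16.9+2, 1.9+2, 11.3+2] = [18.900,3.900,13.300]
diag = √(6.9²+16.1²+22.5²) = √813.07 = 28.514


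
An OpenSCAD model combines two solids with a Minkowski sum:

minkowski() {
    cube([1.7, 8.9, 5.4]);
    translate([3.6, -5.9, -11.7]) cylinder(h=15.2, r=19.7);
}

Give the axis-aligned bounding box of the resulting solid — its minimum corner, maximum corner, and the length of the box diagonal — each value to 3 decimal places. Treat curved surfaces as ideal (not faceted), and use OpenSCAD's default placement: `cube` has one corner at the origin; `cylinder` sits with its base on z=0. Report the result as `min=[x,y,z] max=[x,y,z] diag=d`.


min=[-16.100,-25.600,-11.700] max=[25.000,22.700,8.900] diag=66.682

A = translate([3.6, -5.9, -11.7]) cylinder(h=15.2, r=19.7) → bbox [-16.1,-25.6,-11.7] .. [23.3,13.8,3.5]
B = cube([1.7, 8.9, 5.4]) → bbox [0,0,0] .. [1.7,8.9,5.4]
lo = A.lo+B.lo = [-16.1+0, -25.6+0, -11.7+0] = [-16.100,-25.600,-11.700]
hi = A.hi+B.hi = [23.3+1.7, 13.8+8.9, 3.5+5.4] = [25.000,22.700,8.900]
diag = √(41.1²+48.3²+20.6²) = √4446.46 = 66.682


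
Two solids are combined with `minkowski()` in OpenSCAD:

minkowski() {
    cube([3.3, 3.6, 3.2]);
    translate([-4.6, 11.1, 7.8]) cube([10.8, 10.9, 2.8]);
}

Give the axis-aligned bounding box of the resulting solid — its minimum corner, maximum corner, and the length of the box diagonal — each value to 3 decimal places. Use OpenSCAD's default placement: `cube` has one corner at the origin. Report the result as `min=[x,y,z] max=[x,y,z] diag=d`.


A = translate([-4.6, 11.1, 7.8]) cube([10.8, 10.9, 2.8]) → bbox [-4.6,11.1,7.8] .. [6.2,22,10.6]
B = cube([3.3, 3.6, 3.2]) → bbox [0,0,0] .. [3.3,3.6,3.2]
lo = A.lo+B.lo = [-4.6+0, 11.1+0, 7.8+0] = [-4.600,11.100,7.800]
hi = A.hi+B.hi = [6.2+3.3, 22+3.6, 10.6+3.2] = [9.500,25.600,13.800]
diag = √(14.1²+14.5²+6²) = √445.06 = 21.096

min=[-4.600,11.100,7.800] max=[9.500,25.600,13.800] diag=21.096


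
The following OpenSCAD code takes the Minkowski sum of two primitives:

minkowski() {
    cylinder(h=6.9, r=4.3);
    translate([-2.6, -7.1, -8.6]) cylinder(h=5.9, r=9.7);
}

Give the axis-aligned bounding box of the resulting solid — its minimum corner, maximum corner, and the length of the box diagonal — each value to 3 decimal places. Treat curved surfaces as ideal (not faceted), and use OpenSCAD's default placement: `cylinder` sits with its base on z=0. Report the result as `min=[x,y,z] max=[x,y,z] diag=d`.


min=[-16.600,-21.100,-8.600] max=[11.400,6.900,4.200] diag=41.615

A = translate([-2.6, -7.1, -8.6]) cylinder(h=5.9, r=9.7) → bbox [-12.3,-16.8,-8.6] .. [7.1,2.6,-2.7]
B = cylinder(h=6.9, r=4.3) → bbox [-4.3,-4.3,0] .. [4.3,4.3,6.9]
lo = A.lo+B.lo = [-12.3-4.3, -16.8-4.3, -8.6+0] = [-16.600,-21.100,-8.600]
hi = A.hi+B.hi = [7.1+4.3, 2.6+4.3, -2.7+6.9] = [11.400,6.900,4.200]
diag = √(28²+28²+12.8²) = √1731.84 = 41.615


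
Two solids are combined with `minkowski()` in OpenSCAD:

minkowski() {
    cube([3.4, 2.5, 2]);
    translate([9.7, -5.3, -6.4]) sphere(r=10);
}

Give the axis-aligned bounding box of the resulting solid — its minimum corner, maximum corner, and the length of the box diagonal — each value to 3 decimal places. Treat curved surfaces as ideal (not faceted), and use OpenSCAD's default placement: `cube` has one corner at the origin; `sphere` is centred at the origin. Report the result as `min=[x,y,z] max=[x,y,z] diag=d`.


A = translate([9.7, -5.3, -6.4]) sphere(r=10) → bbox [-0.3,-15.3,-16.4] .. [19.7,4.7,3.6]
B = cube([3.4, 2.5, 2]) → bbox [0,0,0] .. [3.4,2.5,2]
lo = A.lo+B.lo = [-0.3+0, -15.3+0, -16.4+0] = [-0.300,-15.300,-16.400]
hi = A.hi+B.hi = [19.7+3.4, 4.7+2.5, 3.6+2] = [23.100,7.200,5.600]
diag = √(23.4²+22.5²+22²) = √1537.81 = 39.215

min=[-0.300,-15.300,-16.400] max=[23.100,7.200,5.600] diag=39.215


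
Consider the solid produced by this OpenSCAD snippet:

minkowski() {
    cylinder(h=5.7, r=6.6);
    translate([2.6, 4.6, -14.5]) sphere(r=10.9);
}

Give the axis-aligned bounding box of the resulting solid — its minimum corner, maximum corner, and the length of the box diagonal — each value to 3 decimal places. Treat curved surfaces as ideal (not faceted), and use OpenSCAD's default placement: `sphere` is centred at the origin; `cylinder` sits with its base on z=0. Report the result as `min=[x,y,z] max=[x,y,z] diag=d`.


min=[-14.900,-12.900,-25.400] max=[20.100,22.100,2.100] diag=56.624

A = translate([2.6, 4.6, -14.5]) sphere(r=10.9) → bbox [-8.3,-6.3,-25.4] .. [13.5,15.5,-3.6]
B = cylinder(h=5.7, r=6.6) → bbox [-6.6,-6.6,0] .. [6.6,6.6,5.7]
lo = A.lo+B.lo = [-8.3-6.6, -6.3-6.6, -25.4+0] = [-14.900,-12.900,-25.400]
hi = A.hi+B.hi = [13.5+6.6, 15.5+6.6, -3.6+5.7] = [20.100,22.100,2.100]
diag = √(35²+35²+27.5²) = √3206.25 = 56.624


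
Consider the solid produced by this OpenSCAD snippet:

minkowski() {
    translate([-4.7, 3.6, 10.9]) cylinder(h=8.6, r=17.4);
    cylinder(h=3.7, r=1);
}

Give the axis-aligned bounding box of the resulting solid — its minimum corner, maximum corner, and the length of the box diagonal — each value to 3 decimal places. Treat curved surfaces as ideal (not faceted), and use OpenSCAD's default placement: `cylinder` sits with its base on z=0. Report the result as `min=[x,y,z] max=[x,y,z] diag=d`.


min=[-23.100,-14.800,10.900] max=[13.700,22.000,23.200] diag=53.477

A = translate([-4.7, 3.6, 10.9]) cylinder(h=8.6, r=17.4) → bbox [-22.1,-13.8,10.9] .. [12.7,21,19.5]
B = cylinder(h=3.7, r=1) → bbox [-1,-1,0] .. [1,1,3.7]
lo = A.lo+B.lo = [-22.1-1, -13.8-1, 10.9+0] = [-23.100,-14.800,10.900]
hi = A.hi+B.hi = [12.7+1, 21+1, 19.5+3.7] = [13.700,22.000,23.200]
diag = √(36.8²+36.8²+12.3²) = √2859.77 = 53.477


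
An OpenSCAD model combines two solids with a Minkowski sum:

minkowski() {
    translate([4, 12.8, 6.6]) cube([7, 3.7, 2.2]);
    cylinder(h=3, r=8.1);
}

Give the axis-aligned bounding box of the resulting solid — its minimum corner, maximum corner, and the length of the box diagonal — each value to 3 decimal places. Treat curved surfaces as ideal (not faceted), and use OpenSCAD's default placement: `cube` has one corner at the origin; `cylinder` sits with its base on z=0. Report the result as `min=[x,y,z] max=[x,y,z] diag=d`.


A = translate([4, 12.8, 6.6]) cube([7, 3.7, 2.2]) → bbox [4,12.8,6.6] .. [11,16.5,8.8]
B = cylinder(h=3, r=8.1) → bbox [-8.1,-8.1,0] .. [8.1,8.1,3]
lo = A.lo+B.lo = [4-8.1, 12.8-8.1, 6.6+0] = [-4.100,4.700,6.600]
hi = A.hi+B.hi = [11+8.1, 16.5+8.1, 8.8+3] = [19.100,24.600,11.800]
diag = √(23.2²+19.9²+5.2²) = √961.29 = 31.005

min=[-4.100,4.700,6.600] max=[19.100,24.600,11.800] diag=31.005


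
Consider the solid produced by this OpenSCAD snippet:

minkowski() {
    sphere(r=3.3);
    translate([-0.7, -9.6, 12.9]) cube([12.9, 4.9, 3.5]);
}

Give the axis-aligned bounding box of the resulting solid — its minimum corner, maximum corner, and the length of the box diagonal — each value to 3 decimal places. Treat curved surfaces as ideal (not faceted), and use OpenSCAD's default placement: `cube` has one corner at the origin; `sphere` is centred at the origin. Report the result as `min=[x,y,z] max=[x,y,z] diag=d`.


A = translate([-0.7, -9.6, 12.9]) cube([12.9, 4.9, 3.5]) → bbox [-0.7,-9.6,12.9] .. [12.2,-4.7,16.4]
B = sphere(r=3.3) → bbox [-3.3,-3.3,-3.3] .. [3.3,3.3,3.3]
lo = A.lo+B.lo = [-0.7-3.3, -9.6-3.3, 12.9-3.3] = [-4.000,-12.900,9.600]
hi = A.hi+B.hi = [12.2+3.3, -4.7+3.3, 16.4+3.3] = [15.500,-1.400,19.700]
diag = √(19.5²+11.5²+10.1²) = √614.51 = 24.789

min=[-4.000,-12.900,9.600] max=[15.500,-1.400,19.700] diag=24.789


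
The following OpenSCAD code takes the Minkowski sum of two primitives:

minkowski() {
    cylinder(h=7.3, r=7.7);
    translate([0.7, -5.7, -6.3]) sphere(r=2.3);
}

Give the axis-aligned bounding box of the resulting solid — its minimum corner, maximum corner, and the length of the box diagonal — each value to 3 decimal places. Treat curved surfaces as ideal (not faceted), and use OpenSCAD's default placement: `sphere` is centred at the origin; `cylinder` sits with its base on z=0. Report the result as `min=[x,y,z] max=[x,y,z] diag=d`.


A = translate([0.7, -5.7, -6.3]) sphere(r=2.3) → bbox [-1.6,-8,-8.6] .. [3,-3.4,-4]
B = cylinder(h=7.3, r=7.7) → bbox [-7.7,-7.7,0] .. [7.7,7.7,7.3]
lo = A.lo+B.lo = [-1.6-7.7, -8-7.7, -8.6+0] = [-9.300,-15.700,-8.600]
hi = A.hi+B.hi = [3+7.7, -3.4+7.7, -4+7.3] = [10.700,4.300,3.300]
diag = √(20²+20²+11.9²) = √941.61 = 30.686

min=[-9.300,-15.700,-8.600] max=[10.700,4.300,3.300] diag=30.686


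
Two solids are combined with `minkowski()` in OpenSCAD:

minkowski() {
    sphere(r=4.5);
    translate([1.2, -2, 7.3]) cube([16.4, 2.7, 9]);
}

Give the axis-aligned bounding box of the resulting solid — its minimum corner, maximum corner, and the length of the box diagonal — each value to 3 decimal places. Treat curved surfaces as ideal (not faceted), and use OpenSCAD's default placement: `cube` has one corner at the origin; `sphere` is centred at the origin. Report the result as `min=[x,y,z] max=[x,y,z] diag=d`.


min=[-3.300,-6.500,2.800] max=[22.100,5.200,20.800] diag=33.257

A = translate([1.2, -2, 7.3]) cube([16.4, 2.7, 9]) → bbox [1.2,-2,7.3] .. [17.6,0.7,16.3]
B = sphere(r=4.5) → bbox [-4.5,-4.5,-4.5] .. [4.5,4.5,4.5]
lo = A.lo+B.lo = [1.2-4.5, -2-4.5, 7.3-4.5] = [-3.300,-6.500,2.800]
hi = A.hi+B.hi = [17.6+4.5, 0.7+4.5, 16.3+4.5] = [22.100,5.200,20.800]
diag = √(25.4²+11.7²+18²) = √1106.05 = 33.257


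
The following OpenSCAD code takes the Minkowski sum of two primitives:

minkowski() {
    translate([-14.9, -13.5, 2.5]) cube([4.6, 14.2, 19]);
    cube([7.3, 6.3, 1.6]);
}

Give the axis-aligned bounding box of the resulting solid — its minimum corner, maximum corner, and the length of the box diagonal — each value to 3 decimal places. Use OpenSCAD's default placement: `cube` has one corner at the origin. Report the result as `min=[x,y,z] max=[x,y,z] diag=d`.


A = translate([-14.9, -13.5, 2.5]) cube([4.6, 14.2, 19]) → bbox [-14.9,-13.5,2.5] .. [-10.3,0.7,21.5]
B = cube([7.3, 6.3, 1.6]) → bbox [0,0,0] .. [7.3,6.3,1.6]
lo = A.lo+B.lo = [-14.9+0, -13.5+0, 2.5+0] = [-14.900,-13.500,2.500]
hi = A.hi+B.hi = [-10.3+7.3, 0.7+6.3, 21.5+1.6] = [-3.000,7.000,23.100]
diag = √(11.9²+20.5²+20.6²) = √986.22 = 31.404

min=[-14.900,-13.500,2.500] max=[-3.000,7.000,23.100] diag=31.404


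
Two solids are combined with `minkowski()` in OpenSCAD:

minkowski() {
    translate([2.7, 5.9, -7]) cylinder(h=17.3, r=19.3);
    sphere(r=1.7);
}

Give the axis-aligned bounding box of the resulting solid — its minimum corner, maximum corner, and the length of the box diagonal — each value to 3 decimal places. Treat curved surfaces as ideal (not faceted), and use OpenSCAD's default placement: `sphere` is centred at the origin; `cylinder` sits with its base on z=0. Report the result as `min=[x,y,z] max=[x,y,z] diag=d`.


A = translate([2.7, 5.9, -7]) cylinder(h=17.3, r=19.3) → bbox [-16.6,-13.4,-7] .. [22,25.2,10.3]
B = sphere(r=1.7) → bbox [-1.7,-1.7,-1.7] .. [1.7,1.7,1.7]
lo = A.lo+B.lo = [-16.6-1.7, -13.4-1.7, -7-1.7] = [-18.300,-15.100,-8.700]
hi = A.hi+B.hi = [22+1.7, 25.2+1.7, 10.3+1.7] = [23.700,26.900,12.000]
diag = √(42²+42²+20.7²) = √3956.49 = 62.901

min=[-18.300,-15.100,-8.700] max=[23.700,26.900,12.000] diag=62.901


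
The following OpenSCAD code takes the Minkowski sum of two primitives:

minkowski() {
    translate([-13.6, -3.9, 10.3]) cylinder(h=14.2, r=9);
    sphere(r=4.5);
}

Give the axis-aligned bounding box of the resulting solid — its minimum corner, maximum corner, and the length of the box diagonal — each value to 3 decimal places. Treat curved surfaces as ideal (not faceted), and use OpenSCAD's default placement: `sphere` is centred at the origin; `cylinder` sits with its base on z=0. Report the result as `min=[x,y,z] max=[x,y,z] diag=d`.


min=[-27.100,-17.400,5.800] max=[-0.100,9.600,29.000] diag=44.679

A = translate([-13.6, -3.9, 10.3]) cylinder(h=14.2, r=9) → bbox [-22.6,-12.9,10.3] .. [-4.6,5.1,24.5]
B = sphere(r=4.5) → bbox [-4.5,-4.5,-4.5] .. [4.5,4.5,4.5]
lo = A.lo+B.lo = [-22.6-4.5, -12.9-4.5, 10.3-4.5] = [-27.100,-17.400,5.800]
hi = A.hi+B.hi = [-4.6+4.5, 5.1+4.5, 24.5+4.5] = [-0.100,9.600,29.000]
diag = √(27²+27²+23.2²) = √1996.24 = 44.679


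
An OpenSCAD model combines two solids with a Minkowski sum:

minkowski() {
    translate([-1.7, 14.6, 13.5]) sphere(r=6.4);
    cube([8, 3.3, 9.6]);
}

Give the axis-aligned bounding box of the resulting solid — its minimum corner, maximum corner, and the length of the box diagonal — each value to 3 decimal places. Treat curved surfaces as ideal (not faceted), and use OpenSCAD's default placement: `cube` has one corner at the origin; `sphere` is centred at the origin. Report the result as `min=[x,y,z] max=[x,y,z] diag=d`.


A = translate([-1.7, 14.6, 13.5]) sphere(r=6.4) → bbox [-8.1,8.2,7.1] .. [4.7,21,19.9]
B = cube([8, 3.3, 9.6]) → bbox [0,0,0] .. [8,3.3,9.6]
lo = A.lo+B.lo = [-8.1+0, 8.2+0, 7.1+0] = [-8.100,8.200,7.100]
hi = A.hi+B.hi = [4.7+8, 21+3.3, 19.9+9.6] = [12.700,24.300,29.500]
diag = √(20.8²+16.1²+22.4²) = √1193.61 = 34.549

min=[-8.100,8.200,7.100] max=[12.700,24.300,29.500] diag=34.549


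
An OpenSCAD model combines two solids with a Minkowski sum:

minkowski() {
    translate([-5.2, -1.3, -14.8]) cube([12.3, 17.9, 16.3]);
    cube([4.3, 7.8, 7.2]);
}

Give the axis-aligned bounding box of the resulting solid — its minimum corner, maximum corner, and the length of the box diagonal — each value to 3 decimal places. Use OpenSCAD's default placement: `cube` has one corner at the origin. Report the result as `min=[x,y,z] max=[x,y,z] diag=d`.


min=[-5.200,-1.300,-14.800] max=[11.400,24.400,8.700] diag=38.578

A = translate([-5.2, -1.3, -14.8]) cube([12.3, 17.9, 16.3]) → bbox [-5.2,-1.3,-14.8] .. [7.1,16.6,1.5]
B = cube([4.3, 7.8, 7.2]) → bbox [0,0,0] .. [4.3,7.8,7.2]
lo = A.lo+B.lo = [-5.2+0, -1.3+0, -14.8+0] = [-5.200,-1.300,-14.800]
hi = A.hi+B.hi = [7.1+4.3, 16.6+7.8, 1.5+7.2] = [11.400,24.400,8.700]
diag = √(16.6²+25.7²+23.5²) = √1488.3 = 38.578


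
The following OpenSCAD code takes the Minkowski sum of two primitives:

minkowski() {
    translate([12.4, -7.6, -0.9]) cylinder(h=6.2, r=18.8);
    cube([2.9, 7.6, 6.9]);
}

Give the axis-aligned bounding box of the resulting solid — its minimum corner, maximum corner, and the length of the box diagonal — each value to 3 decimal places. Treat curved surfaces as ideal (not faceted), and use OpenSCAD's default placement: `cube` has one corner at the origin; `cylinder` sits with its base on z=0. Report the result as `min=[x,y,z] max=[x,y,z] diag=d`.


min=[-6.400,-26.400,-0.900] max=[34.100,18.800,12.200] diag=62.088

A = translate([12.4, -7.6, -0.9]) cylinder(h=6.2, r=18.8) → bbox [-6.4,-26.4,-0.9] .. [31.2,11.2,5.3]
B = cube([2.9, 7.6, 6.9]) → bbox [0,0,0] .. [2.9,7.6,6.9]
lo = A.lo+B.lo = [-6.4+0, -26.4+0, -0.9+0] = [-6.400,-26.400,-0.900]
hi = A.hi+B.hi = [31.2+2.9, 11.2+7.6, 5.3+6.9] = [34.100,18.800,12.200]
diag = √(40.5²+45.2²+13.1²) = √3854.9 = 62.088


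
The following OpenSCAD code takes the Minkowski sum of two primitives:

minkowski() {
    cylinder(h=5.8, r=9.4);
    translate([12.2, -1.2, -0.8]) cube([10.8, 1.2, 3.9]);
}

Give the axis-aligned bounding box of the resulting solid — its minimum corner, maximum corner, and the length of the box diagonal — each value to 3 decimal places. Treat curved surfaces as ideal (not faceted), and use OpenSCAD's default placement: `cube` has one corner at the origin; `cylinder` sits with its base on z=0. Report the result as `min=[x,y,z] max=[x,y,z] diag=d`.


A = translate([12.2, -1.2, -0.8]) cube([10.8, 1.2, 3.9]) → bbox [12.2,-1.2,-0.8] .. [23,0,3.1]
B = cylinder(h=5.8, r=9.4) → bbox [-9.4,-9.4,0] .. [9.4,9.4,5.8]
lo = A.lo+B.lo = [12.2-9.4, -1.2-9.4, -0.8+0] = [2.800,-10.600,-0.800]
hi = A.hi+B.hi = [23+9.4, 0+9.4, 3.1+5.8] = [32.400,9.400,8.900]
diag = √(29.6²+20²+9.7²) = √1370.25 = 37.017

min=[2.800,-10.600,-0.800] max=[32.400,9.400,8.900] diag=37.017


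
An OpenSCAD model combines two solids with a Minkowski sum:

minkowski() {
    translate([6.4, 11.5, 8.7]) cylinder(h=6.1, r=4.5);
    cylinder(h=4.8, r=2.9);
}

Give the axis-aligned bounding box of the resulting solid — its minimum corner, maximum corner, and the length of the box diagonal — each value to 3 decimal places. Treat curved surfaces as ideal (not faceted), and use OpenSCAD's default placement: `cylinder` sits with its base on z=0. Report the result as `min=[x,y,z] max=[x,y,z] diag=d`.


A = translate([6.4, 11.5, 8.7]) cylinder(h=6.1, r=4.5) → bbox [1.9,7,8.7] .. [10.9,16,14.8]
B = cylinder(h=4.8, r=2.9) → bbox [-2.9,-2.9,0] .. [2.9,2.9,4.8]
lo = A.lo+B.lo = [1.9-2.9, 7-2.9, 8.7+0] = [-1.000,4.100,8.700]
hi = A.hi+B.hi = [10.9+2.9, 16+2.9, 14.8+4.8] = [13.800,18.900,19.600]
diag = √(14.8²+14.8²+10.9²) = √556.89 = 23.599

min=[-1.000,4.100,8.700] max=[13.800,18.900,19.600] diag=23.599


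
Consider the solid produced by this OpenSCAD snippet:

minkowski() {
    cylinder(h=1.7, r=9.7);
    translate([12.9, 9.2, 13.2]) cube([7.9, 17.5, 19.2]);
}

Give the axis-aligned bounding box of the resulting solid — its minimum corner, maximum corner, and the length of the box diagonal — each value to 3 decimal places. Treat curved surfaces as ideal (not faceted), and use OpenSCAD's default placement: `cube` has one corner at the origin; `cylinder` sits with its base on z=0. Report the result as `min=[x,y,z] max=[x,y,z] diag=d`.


A = translate([12.9, 9.2, 13.2]) cube([7.9, 17.5, 19.2]) → bbox [12.9,9.2,13.2] .. [20.8,26.7,32.4]
B = cylinder(h=1.7, r=9.7) → bbox [-9.7,-9.7,0] .. [9.7,9.7,1.7]
lo = A.lo+B.lo = [12.9-9.7, 9.2-9.7, 13.2+0] = [3.200,-0.500,13.200]
hi = A.hi+B.hi = [20.8+9.7, 26.7+9.7, 32.4+1.7] = [30.500,36.400,34.100]
diag = √(27.3²+36.9²+20.9²) = √2543.71 = 50.435

min=[3.200,-0.500,13.200] max=[30.500,36.400,34.100] diag=50.435


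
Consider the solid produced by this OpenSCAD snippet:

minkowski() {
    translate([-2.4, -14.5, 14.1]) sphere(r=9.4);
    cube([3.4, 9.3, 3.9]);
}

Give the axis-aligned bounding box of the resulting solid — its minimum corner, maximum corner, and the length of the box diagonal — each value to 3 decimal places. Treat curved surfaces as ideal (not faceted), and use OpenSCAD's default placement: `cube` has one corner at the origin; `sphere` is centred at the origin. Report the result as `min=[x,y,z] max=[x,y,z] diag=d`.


min=[-11.800,-23.900,4.700] max=[10.400,4.200,27.400] diag=42.400

A = translate([-2.4, -14.5, 14.1]) sphere(r=9.4) → bbox [-11.8,-23.9,4.7] .. [7,-5.1,23.5]
B = cube([3.4, 9.3, 3.9]) → bbox [0,0,0] .. [3.4,9.3,3.9]
lo = A.lo+B.lo = [-11.8+0, -23.9+0, 4.7+0] = [-11.800,-23.900,4.700]
hi = A.hi+B.hi = [7+3.4, -5.1+9.3, 23.5+3.9] = [10.400,4.200,27.400]
diag = √(22.2²+28.1²+22.7²) = √1797.74 = 42.400


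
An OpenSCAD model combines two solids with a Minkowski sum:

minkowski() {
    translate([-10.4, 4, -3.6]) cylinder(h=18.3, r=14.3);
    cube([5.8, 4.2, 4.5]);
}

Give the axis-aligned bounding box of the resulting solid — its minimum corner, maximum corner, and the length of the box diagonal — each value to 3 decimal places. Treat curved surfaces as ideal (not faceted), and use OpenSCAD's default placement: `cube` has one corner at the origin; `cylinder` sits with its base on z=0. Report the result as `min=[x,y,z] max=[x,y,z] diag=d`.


A = translate([-10.4, 4, -3.6]) cylinder(h=18.3, r=14.3) → bbox [-24.7,-10.3,-3.6] .. [3.9,18.3,14.7]
B = cube([5.8, 4.2, 4.5]) → bbox [0,0,0] .. [5.8,4.2,4.5]
lo = A.lo+B.lo = [-24.7+0, -10.3+0, -3.6+0] = [-24.700,-10.300,-3.600]
hi = A.hi+B.hi = [3.9+5.8, 18.3+4.2, 14.7+4.5] = [9.700,22.500,19.200]
diag = √(34.4²+32.8²+22.8²) = √2779.04 = 52.717

min=[-24.700,-10.300,-3.600] max=[9.700,22.500,19.200] diag=52.717


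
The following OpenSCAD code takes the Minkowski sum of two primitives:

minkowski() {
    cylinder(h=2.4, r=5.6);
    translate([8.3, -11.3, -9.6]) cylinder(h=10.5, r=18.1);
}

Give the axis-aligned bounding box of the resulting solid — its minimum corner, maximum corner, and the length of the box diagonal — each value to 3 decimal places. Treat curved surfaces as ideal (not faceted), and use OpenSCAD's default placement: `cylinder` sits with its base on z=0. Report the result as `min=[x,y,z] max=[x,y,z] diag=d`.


A = translate([8.3, -11.3, -9.6]) cylinder(h=10.5, r=18.1) → bbox [-9.8,-29.4,-9.6] .. [26.4,6.8,0.9]
B = cylinder(h=2.4, r=5.6) → bbox [-5.6,-5.6,0] .. [5.6,5.6,2.4]
lo = A.lo+B.lo = [-9.8-5.6, -29.4-5.6, -9.6+0] = [-15.400,-35.000,-9.600]
hi = A.hi+B.hi = [26.4+5.6, 6.8+5.6, 0.9+2.4] = [32.000,12.400,3.300]
diag = √(47.4²+47.4²+12.9²) = √4659.93 = 68.264

min=[-15.400,-35.000,-9.600] max=[32.000,12.400,3.300] diag=68.264


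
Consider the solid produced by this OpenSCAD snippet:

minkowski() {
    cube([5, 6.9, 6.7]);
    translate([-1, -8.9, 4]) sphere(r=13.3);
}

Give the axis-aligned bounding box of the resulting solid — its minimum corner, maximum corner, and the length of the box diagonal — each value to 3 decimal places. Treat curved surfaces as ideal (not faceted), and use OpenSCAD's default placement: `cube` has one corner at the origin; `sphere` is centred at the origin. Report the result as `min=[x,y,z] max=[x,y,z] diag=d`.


A = translate([-1, -8.9, 4]) sphere(r=13.3) → bbox [-14.3,-22.2,-9.3] .. [12.3,4.4,17.3]
B = cube([5, 6.9, 6.7]) → bbox [0,0,0] .. [5,6.9,6.7]
lo = A.lo+B.lo = [-14.3+0, -22.2+0, -9.3+0] = [-14.300,-22.200,-9.300]
hi = A.hi+B.hi = [12.3+5, 4.4+6.9, 17.3+6.7] = [17.300,11.300,24.000]
diag = √(31.6²+33.5²+33.3²) = √3229.7 = 56.830

min=[-14.300,-22.200,-9.300] max=[17.300,11.300,24.000] diag=56.830


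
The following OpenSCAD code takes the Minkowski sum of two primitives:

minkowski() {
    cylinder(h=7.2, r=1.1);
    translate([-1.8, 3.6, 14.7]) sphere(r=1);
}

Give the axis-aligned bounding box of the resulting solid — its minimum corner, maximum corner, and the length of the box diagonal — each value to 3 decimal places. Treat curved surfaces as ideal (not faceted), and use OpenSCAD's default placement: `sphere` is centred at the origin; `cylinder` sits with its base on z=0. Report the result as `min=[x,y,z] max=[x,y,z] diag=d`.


min=[-3.900,1.500,13.700] max=[0.300,5.700,22.900] diag=10.951

A = translate([-1.8, 3.6, 14.7]) sphere(r=1) → bbox [-2.8,2.6,13.7] .. [-0.8,4.6,15.7]
B = cylinder(h=7.2, r=1.1) → bbox [-1.1,-1.1,0] .. [1.1,1.1,7.2]
lo = A.lo+B.lo = [-2.8-1.1, 2.6-1.1, 13.7+0] = [-3.900,1.500,13.700]
hi = A.hi+B.hi = [-0.8+1.1, 4.6+1.1, 15.7+7.2] = [0.300,5.700,22.900]
diag = √(4.2²+4.2²+9.2²) = √119.92 = 10.951


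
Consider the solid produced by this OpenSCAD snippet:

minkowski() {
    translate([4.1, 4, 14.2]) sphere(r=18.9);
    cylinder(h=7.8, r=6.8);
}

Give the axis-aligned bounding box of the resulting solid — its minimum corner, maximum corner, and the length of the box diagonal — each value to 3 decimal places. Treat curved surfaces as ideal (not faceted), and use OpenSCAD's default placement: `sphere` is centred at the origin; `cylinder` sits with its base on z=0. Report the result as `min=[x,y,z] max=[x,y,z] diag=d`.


min=[-21.600,-21.700,-4.700] max=[29.800,29.700,40.900] diag=85.810

A = translate([4.1, 4, 14.2]) sphere(r=18.9) → bbox [-14.8,-14.9,-4.7] .. [23,22.9,33.1]
B = cylinder(h=7.8, r=6.8) → bbox [-6.8,-6.8,0] .. [6.8,6.8,7.8]
lo = A.lo+B.lo = [-14.8-6.8, -14.9-6.8, -4.7+0] = [-21.600,-21.700,-4.700]
hi = A.hi+B.hi = [23+6.8, 22.9+6.8, 33.1+7.8] = [29.800,29.700,40.900]
diag = √(51.4²+51.4²+45.6²) = √7363.28 = 85.810


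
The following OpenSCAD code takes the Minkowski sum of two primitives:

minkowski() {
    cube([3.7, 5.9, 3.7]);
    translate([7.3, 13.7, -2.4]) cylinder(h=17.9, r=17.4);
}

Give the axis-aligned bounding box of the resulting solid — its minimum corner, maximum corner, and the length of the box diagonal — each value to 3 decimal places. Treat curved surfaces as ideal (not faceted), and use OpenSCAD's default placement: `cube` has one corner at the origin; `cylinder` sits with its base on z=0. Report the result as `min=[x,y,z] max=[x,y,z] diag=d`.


min=[-10.100,-3.700,-2.400] max=[28.400,37.000,19.200] diag=60.044

A = translate([7.3, 13.7, -2.4]) cylinder(h=17.9, r=17.4) → bbox [-10.1,-3.7,-2.4] .. [24.7,31.1,15.5]
B = cube([3.7, 5.9, 3.7]) → bbox [0,0,0] .. [3.7,5.9,3.7]
lo = A.lo+B.lo = [-10.1+0, -3.7+0, -2.4+0] = [-10.100,-3.700,-2.400]
hi = A.hi+B.hi = [24.7+3.7, 31.1+5.9, 15.5+3.7] = [28.400,37.000,19.200]
diag = √(38.5²+40.7²+21.6²) = √3605.3 = 60.044


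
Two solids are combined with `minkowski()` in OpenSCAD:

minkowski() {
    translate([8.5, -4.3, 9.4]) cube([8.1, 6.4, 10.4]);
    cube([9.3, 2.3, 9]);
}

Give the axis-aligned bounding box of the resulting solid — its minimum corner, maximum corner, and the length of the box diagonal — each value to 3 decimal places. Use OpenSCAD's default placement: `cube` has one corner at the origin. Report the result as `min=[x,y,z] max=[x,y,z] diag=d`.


min=[8.500,-4.300,9.400] max=[25.900,4.400,28.800] diag=27.474

A = translate([8.5, -4.3, 9.4]) cube([8.1, 6.4, 10.4]) → bbox [8.5,-4.3,9.4] .. [16.6,2.1,19.8]
B = cube([9.3, 2.3, 9]) → bbox [0,0,0] .. [9.3,2.3,9]
lo = A.lo+B.lo = [8.5+0, -4.3+0, 9.4+0] = [8.500,-4.300,9.400]
hi = A.hi+B.hi = [16.6+9.3, 2.1+2.3, 19.8+9] = [25.900,4.400,28.800]
diag = √(17.4²+8.7²+19.4²) = √754.81 = 27.474


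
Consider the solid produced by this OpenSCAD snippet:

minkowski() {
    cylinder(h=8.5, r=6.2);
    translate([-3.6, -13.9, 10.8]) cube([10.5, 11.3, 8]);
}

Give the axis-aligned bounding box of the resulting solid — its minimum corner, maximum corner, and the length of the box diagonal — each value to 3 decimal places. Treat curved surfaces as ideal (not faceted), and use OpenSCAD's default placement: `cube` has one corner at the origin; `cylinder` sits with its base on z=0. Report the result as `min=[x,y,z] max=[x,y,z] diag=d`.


min=[-9.800,-20.100,10.800] max=[13.100,3.600,27.300] diag=36.856

A = translate([-3.6, -13.9, 10.8]) cube([10.5, 11.3, 8]) → bbox [-3.6,-13.9,10.8] .. [6.9,-2.6,18.8]
B = cylinder(h=8.5, r=6.2) → bbox [-6.2,-6.2,0] .. [6.2,6.2,8.5]
lo = A.lo+B.lo = [-3.6-6.2, -13.9-6.2, 10.8+0] = [-9.800,-20.100,10.800]
hi = A.hi+B.hi = [6.9+6.2, -2.6+6.2, 18.8+8.5] = [13.100,3.600,27.300]
diag = √(22.9²+23.7²+16.5²) = √1358.35 = 36.856


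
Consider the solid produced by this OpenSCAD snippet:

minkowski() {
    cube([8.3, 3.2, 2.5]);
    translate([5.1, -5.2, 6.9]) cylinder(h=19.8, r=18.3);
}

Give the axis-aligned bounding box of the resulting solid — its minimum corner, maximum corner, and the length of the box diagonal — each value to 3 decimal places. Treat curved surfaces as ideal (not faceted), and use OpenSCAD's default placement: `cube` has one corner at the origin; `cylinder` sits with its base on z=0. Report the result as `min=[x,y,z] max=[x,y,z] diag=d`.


min=[-13.200,-23.500,6.900] max=[31.700,16.300,29.200] diag=64.010

A = translate([5.1, -5.2, 6.9]) cylinder(h=19.8, r=18.3) → bbox [-13.2,-23.5,6.9] .. [23.4,13.1,26.7]
B = cube([8.3, 3.2, 2.5]) → bbox [0,0,0] .. [8.3,3.2,2.5]
lo = A.lo+B.lo = [-13.2+0, -23.5+0, 6.9+0] = [-13.200,-23.500,6.900]
hi = A.hi+B.hi = [23.4+8.3, 13.1+3.2, 26.7+2.5] = [31.700,16.300,29.200]
diag = √(44.9²+39.8²+22.3²) = √4097.34 = 64.010


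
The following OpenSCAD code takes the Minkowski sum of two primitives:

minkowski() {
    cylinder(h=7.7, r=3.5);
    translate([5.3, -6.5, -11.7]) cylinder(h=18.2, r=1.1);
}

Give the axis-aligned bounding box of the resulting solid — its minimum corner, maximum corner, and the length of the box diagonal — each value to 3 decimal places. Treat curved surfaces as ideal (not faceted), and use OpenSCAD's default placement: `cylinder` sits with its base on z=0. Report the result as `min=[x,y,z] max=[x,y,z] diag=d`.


min=[0.700,-11.100,-11.700] max=[9.900,-1.900,14.200] diag=28.984

A = translate([5.3, -6.5, -11.7]) cylinder(h=18.2, r=1.1) → bbox [4.2,-7.6,-11.7] .. [6.4,-5.4,6.5]
B = cylinder(h=7.7, r=3.5) → bbox [-3.5,-3.5,0] .. [3.5,3.5,7.7]
lo = A.lo+B.lo = [4.2-3.5, -7.6-3.5, -11.7+0] = [0.700,-11.100,-11.700]
hi = A.hi+B.hi = [6.4+3.5, -5.4+3.5, 6.5+7.7] = [9.900,-1.900,14.200]
diag = √(9.2²+9.2²+25.9²) = √840.09 = 28.984


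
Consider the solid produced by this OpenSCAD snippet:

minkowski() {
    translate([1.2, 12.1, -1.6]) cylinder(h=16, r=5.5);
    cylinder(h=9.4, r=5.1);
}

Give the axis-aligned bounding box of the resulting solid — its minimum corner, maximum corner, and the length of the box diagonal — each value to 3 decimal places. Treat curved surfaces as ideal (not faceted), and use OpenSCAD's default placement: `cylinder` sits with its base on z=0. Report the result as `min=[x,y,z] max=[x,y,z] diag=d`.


min=[-9.400,1.500,-1.600] max=[11.800,22.700,23.800] diag=39.294

A = translate([1.2, 12.1, -1.6]) cylinder(h=16, r=5.5) → bbox [-4.3,6.6,-1.6] .. [6.7,17.6,14.4]
B = cylinder(h=9.4, r=5.1) → bbox [-5.1,-5.1,0] .. [5.1,5.1,9.4]
lo = A.lo+B.lo = [-4.3-5.1, 6.6-5.1, -1.6+0] = [-9.400,1.500,-1.600]
hi = A.hi+B.hi = [6.7+5.1, 17.6+5.1, 14.4+9.4] = [11.800,22.700,23.800]
diag = √(21.2²+21.2²+25.4²) = √1544.04 = 39.294


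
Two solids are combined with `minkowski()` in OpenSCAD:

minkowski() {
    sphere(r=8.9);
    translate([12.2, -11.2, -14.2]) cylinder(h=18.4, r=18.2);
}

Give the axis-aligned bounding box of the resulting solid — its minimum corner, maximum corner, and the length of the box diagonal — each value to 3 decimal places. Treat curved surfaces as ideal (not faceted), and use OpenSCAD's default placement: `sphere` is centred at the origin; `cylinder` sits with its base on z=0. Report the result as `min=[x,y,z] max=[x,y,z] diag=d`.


min=[-14.900,-38.300,-23.100] max=[39.300,15.900,13.100] diag=84.769

A = translate([12.2, -11.2, -14.2]) cylinder(h=18.4, r=18.2) → bbox [-6,-29.4,-14.2] .. [30.4,7,4.2]
B = sphere(r=8.9) → bbox [-8.9,-8.9,-8.9] .. [8.9,8.9,8.9]
lo = A.lo+B.lo = [-6-8.9, -29.4-8.9, -14.2-8.9] = [-14.900,-38.300,-23.100]
hi = A.hi+B.hi = [30.4+8.9, 7+8.9, 4.2+8.9] = [39.300,15.900,13.100]
diag = √(54.2²+54.2²+36.2²) = √7185.72 = 84.769


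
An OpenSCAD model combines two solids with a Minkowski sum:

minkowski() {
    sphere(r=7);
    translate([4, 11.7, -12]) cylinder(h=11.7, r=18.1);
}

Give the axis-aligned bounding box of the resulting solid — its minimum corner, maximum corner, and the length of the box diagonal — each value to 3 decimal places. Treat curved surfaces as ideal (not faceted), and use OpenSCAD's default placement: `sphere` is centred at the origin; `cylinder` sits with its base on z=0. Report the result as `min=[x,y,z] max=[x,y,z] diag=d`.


A = translate([4, 11.7, -12]) cylinder(h=11.7, r=18.1) → bbox [-14.1,-6.4,-12] .. [22.1,29.8,-0.3]
B = sphere(r=7) → bbox [-7,-7,-7] .. [7,7,7]
lo = A.lo+B.lo = [-14.1-7, -6.4-7, -12-7] = [-21.100,-13.400,-19.000]
hi = A.hi+B.hi = [22.1+7, 29.8+7, -0.3+7] = [29.100,36.800,6.700]
diag = √(50.2²+50.2²+25.7²) = √5700.57 = 75.502

min=[-21.100,-13.400,-19.000] max=[29.100,36.800,6.700] diag=75.502


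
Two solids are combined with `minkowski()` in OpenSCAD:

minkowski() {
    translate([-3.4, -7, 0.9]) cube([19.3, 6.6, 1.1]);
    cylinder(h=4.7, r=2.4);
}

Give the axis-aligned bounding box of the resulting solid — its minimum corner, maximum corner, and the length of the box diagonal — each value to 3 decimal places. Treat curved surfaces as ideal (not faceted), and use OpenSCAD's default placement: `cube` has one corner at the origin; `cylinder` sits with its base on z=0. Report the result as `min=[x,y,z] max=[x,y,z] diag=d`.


min=[-5.800,-9.400,0.900] max=[18.300,2.000,6.700] diag=27.284

A = translate([-3.4, -7, 0.9]) cube([19.3, 6.6, 1.1]) → bbox [-3.4,-7,0.9] .. [15.9,-0.4,2]
B = cylinder(h=4.7, r=2.4) → bbox [-2.4,-2.4,0] .. [2.4,2.4,4.7]
lo = A.lo+B.lo = [-3.4-2.4, -7-2.4, 0.9+0] = [-5.800,-9.400,0.900]
hi = A.hi+B.hi = [15.9+2.4, -0.4+2.4, 2+4.7] = [18.300,2.000,6.700]
diag = √(24.1²+11.4²+5.8²) = √744.41 = 27.284


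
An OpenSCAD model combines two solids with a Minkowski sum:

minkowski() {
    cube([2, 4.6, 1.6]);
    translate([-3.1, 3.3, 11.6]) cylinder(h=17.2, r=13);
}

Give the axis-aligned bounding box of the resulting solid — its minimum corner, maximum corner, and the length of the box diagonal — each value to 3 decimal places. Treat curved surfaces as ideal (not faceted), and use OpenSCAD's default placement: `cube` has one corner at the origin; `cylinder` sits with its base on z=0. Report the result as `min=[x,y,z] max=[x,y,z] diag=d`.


A = translate([-3.1, 3.3, 11.6]) cylinder(h=17.2, r=13) → bbox [-16.1,-9.7,11.6] .. [9.9,16.3,28.8]
B = cube([2, 4.6, 1.6]) → bbox [0,0,0] .. [2,4.6,1.6]
lo = A.lo+B.lo = [-16.1+0, -9.7+0, 11.6+0] = [-16.100,-9.700,11.600]
hi = A.hi+B.hi = [9.9+2, 16.3+4.6, 28.8+1.6] = [11.900,20.900,30.400]
diag = √(28²+30.6²+18.8²) = √2073.8 = 45.539

min=[-16.100,-9.700,11.600] max=[11.900,20.900,30.400] diag=45.539
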